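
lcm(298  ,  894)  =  894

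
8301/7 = 1185 + 6/7 = 1185.86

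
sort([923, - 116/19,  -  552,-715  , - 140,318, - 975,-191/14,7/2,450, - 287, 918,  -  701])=[ - 975,  -  715, - 701, - 552,-287, - 140, - 191/14, - 116/19, 7/2, 318,  450, 918,923 ] 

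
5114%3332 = 1782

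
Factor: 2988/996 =3^1 = 3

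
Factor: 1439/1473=3^( - 1 ) * 491^( - 1 )*1439^1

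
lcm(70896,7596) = 212688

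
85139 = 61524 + 23615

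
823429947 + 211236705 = 1034666652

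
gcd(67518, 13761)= 99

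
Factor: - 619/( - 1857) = 3^( - 1 ) = 1/3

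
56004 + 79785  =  135789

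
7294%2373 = 175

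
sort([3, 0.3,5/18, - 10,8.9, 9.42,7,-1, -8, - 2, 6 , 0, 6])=[ - 10,-8, - 2, - 1,0, 5/18, 0.3, 3, 6,6,7,8.9, 9.42 ] 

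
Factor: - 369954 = -2^1*3^3*13^1* 17^1 * 31^1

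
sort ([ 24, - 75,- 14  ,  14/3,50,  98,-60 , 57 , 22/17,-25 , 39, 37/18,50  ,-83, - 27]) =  [ - 83,  -  75, - 60, - 27,-25,  -  14, 22/17,37/18, 14/3,24,39, 50, 50,  57, 98] 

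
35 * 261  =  9135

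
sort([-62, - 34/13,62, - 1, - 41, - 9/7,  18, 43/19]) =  [ - 62, - 41, - 34/13, - 9/7, - 1, 43/19,  18 , 62 ] 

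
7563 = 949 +6614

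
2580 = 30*86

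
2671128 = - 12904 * ( - 207)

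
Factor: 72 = 2^3*3^2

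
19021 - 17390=1631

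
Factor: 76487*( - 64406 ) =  - 2^1*32203^1*76487^1 = - 4926221722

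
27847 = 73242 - 45395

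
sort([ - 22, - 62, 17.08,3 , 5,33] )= [ - 62, - 22 , 3,  5 , 17.08, 33 ]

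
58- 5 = 53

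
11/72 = 11/72=0.15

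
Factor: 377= 13^1*  29^1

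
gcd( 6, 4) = 2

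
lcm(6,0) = 0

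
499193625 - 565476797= -66283172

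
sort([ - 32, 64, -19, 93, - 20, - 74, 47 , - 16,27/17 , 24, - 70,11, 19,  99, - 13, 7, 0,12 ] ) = [ - 74, - 70, -32, - 20 , - 19, - 16, - 13,0,27/17, 7,11,12,19,24,47, 64, 93,  99 ] 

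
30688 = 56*548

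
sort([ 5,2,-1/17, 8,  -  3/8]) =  [-3/8, - 1/17,2 , 5,8]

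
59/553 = 59/553 = 0.11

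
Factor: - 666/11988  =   - 1/18 = - 2^(-1)*3^( - 2) 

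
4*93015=372060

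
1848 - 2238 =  - 390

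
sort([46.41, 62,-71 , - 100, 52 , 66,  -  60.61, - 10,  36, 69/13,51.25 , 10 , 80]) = [  -  100, - 71, - 60.61,  -  10,  69/13, 10,36, 46.41,51.25,52, 62,  66,80 ] 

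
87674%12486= 272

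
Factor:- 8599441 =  - 43^1 * 227^1 * 881^1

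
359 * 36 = 12924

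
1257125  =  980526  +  276599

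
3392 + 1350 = 4742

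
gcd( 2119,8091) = 1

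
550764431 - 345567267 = 205197164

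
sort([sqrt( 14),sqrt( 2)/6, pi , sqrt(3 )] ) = [ sqrt(2)/6,sqrt( 3), pi,sqrt ( 14 )]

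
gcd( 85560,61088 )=184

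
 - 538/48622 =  - 269/24311=- 0.01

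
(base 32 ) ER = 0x1db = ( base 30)fp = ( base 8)733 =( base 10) 475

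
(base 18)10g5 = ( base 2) 1011111101101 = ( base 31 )6bi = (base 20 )F65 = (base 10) 6125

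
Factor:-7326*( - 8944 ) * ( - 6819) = - 446806410336 = - 2^5*3^3*11^1*13^1*37^1  *  43^1*2273^1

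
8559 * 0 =0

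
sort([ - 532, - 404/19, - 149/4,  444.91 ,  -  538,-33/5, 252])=[ - 538, - 532, - 149/4,-404/19 , -33/5,252,  444.91] 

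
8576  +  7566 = 16142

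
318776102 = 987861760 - 669085658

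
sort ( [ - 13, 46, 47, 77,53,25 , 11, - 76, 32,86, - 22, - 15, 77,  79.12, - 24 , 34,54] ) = [ - 76,-24, - 22, - 15,-13,11, 25, 32,  34,46, 47 , 53, 54, 77,  77,79.12, 86] 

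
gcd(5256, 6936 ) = 24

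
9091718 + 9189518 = 18281236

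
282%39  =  9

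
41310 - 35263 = 6047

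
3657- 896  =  2761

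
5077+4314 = 9391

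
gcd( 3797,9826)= 1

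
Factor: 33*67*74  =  163614 = 2^1*3^1*11^1*37^1*67^1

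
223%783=223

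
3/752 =3/752 = 0.00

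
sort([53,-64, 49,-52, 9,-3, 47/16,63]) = [-64, - 52,-3, 47/16,9 , 49,53,63 ]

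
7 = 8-1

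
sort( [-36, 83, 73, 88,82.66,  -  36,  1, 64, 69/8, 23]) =[ - 36, - 36, 1, 69/8,23,  64,73, 82.66 , 83, 88 ]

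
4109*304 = 1249136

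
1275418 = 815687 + 459731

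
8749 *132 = 1154868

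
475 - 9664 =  - 9189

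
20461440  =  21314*960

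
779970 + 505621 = 1285591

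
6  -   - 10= 16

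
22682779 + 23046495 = 45729274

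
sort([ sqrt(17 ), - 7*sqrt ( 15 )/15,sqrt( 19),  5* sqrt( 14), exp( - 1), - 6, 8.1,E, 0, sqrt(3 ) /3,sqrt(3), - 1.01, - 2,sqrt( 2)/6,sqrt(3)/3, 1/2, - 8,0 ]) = [ - 8, - 6, - 2, - 7*sqrt(15)/15,  -  1.01, 0,0, sqrt(2)/6,exp ( - 1), 1/2, sqrt( 3)/3 , sqrt( 3 ) /3, sqrt(  3 ), E,  sqrt( 17),sqrt( 19 ),  8.1,  5*sqrt ( 14 ) ] 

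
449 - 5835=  - 5386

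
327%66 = 63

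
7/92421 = 1/13203 = 0.00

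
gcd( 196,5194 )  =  98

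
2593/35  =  74 +3/35 = 74.09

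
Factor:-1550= - 2^1*5^2*31^1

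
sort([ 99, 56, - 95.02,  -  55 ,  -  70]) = [ - 95.02, - 70, - 55, 56,99]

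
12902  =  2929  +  9973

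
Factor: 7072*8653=61194016 =2^5*13^1*17^2*509^1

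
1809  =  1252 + 557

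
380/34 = 11  +  3/17 = 11.18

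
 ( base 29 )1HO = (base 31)1CP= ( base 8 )2516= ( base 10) 1358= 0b10101001110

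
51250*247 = 12658750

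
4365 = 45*97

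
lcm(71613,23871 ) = 71613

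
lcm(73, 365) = 365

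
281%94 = 93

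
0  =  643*0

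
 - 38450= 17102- 55552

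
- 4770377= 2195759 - 6966136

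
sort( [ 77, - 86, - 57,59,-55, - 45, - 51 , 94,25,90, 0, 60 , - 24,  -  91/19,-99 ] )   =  [ - 99, - 86, - 57, - 55 , - 51, - 45, - 24, - 91/19,0,25, 59,60,77,90,94]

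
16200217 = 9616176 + 6584041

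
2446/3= 2446/3 = 815.33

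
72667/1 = 72667 = 72667.00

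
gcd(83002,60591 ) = 1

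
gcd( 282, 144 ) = 6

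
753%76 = 69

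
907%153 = 142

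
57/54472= 57/54472 = 0.00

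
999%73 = 50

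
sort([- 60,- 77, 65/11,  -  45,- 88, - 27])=[  -  88,-77, -60, - 45,- 27,65/11 ]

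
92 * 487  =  44804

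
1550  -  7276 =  - 5726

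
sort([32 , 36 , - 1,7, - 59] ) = [ - 59, -1, 7,  32, 36] 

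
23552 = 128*184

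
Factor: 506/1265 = 2/5 =2^1*5^(-1) 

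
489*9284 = 4539876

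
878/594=439/297=1.48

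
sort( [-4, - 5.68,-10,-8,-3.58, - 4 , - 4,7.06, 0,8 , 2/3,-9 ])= [ - 10,-9,-8  , - 5.68, - 4, - 4, - 4 ,-3.58, 0, 2/3, 7.06, 8 ] 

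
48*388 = 18624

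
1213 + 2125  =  3338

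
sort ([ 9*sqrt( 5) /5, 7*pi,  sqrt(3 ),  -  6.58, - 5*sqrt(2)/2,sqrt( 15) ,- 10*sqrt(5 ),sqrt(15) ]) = [ - 10*sqrt(5),  -  6.58,- 5*sqrt(2)/2,sqrt(3 ),sqrt (15), sqrt( 15),9*sqrt(5 )/5,7*pi ]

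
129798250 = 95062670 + 34735580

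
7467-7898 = - 431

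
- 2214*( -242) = 535788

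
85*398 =33830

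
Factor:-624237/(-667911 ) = 829^1*887^( - 1 ) = 829/887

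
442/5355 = 26/315 = 0.08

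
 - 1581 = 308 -1889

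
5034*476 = 2396184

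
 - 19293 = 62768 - 82061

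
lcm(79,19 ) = 1501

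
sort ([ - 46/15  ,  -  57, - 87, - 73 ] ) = [- 87, - 73, - 57,-46/15]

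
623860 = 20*31193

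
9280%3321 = 2638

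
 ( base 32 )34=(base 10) 100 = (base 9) 121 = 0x64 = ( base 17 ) 5f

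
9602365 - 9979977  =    -  377612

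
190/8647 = 190/8647  =  0.02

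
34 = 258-224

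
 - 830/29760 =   -  1 + 2893/2976 = - 0.03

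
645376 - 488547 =156829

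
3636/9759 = 1212/3253  =  0.37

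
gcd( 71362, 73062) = 2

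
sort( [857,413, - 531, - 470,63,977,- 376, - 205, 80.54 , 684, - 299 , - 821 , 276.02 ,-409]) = [ - 821, - 531, - 470, - 409, - 376, - 299, - 205,  63,80.54,276.02, 413 , 684, 857,977] 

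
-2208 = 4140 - 6348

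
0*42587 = 0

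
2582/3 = 860 + 2/3 = 860.67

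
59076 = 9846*6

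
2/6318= 1/3159= 0.00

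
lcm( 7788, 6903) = 303732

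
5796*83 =481068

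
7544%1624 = 1048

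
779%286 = 207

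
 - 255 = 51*( - 5)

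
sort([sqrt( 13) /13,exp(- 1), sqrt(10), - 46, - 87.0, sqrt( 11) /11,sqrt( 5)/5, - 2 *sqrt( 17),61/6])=[-87.0,- 46, - 2*sqrt( 17), sqrt( 13) /13, sqrt( 11) /11, exp(-1), sqrt( 5)/5,sqrt( 10) , 61/6]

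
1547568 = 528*2931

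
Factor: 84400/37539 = 2^4 * 3^ ( - 2)*5^2*43^ ( - 1)*97^( - 1) * 211^1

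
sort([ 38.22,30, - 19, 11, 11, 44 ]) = [ -19, 11,11,30, 38.22,44 ] 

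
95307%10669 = 9955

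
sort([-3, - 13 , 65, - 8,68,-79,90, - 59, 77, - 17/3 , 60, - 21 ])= [ - 79, - 59, - 21, - 13,  -  8, -17/3,-3,  60, 65 , 68,77, 90]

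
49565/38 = 49565/38= 1304.34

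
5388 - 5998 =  - 610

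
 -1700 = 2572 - 4272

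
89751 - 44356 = 45395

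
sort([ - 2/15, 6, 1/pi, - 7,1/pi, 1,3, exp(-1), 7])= [-7,-2/15, 1/pi,1/pi,exp( - 1),1,3, 6, 7]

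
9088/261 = 9088/261  =  34.82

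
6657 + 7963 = 14620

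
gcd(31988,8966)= 2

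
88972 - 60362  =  28610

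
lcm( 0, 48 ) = 0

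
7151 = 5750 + 1401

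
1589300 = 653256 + 936044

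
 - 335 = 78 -413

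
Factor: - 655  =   - 5^1*131^1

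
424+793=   1217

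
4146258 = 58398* 71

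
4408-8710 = - 4302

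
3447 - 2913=534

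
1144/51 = 22  +  22/51 = 22.43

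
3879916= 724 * 5359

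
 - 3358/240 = -1679/120=-13.99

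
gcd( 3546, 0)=3546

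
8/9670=4/4835=0.00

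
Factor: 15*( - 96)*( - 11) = 2^5*3^2*5^1*11^1 = 15840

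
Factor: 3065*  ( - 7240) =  - 2^3*5^2*181^1*613^1=- 22190600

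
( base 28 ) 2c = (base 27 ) 2E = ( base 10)68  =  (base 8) 104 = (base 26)2G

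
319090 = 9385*34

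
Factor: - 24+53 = 29^1 = 29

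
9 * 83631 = 752679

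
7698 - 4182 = 3516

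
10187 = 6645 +3542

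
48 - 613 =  - 565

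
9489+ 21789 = 31278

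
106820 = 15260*7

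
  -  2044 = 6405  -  8449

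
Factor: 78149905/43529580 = 2^( - 2) * 3^(-2)*29^( - 1) *31^( - 1 )*269^(-1 )*15629981^1 = 15629981/8705916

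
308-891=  - 583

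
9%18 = 9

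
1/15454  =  1/15454 = 0.00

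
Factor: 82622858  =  2^1*457^1 * 90397^1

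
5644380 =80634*70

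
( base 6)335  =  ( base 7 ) 245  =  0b10000011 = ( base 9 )155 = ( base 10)131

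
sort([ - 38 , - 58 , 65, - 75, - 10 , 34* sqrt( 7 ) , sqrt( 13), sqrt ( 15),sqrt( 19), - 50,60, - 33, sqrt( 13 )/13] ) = [ - 75, - 58 , -50, - 38 , - 33, - 10  ,  sqrt ( 13) /13 , sqrt( 13),  sqrt( 15 ),  sqrt( 19),  60 , 65 , 34*sqrt (7 )] 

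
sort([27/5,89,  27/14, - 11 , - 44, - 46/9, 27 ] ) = [-44, - 11,-46/9,27/14,27/5, 27, 89 ] 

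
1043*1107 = 1154601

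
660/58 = 11 + 11/29 = 11.38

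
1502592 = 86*17472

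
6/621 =2/207 = 0.01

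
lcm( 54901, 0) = 0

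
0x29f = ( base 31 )LK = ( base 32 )KV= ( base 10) 671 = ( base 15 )2eb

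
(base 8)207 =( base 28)4n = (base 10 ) 135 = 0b10000111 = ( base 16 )87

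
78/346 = 39/173 = 0.23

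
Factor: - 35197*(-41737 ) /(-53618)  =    -  2^(-1)*17^ ( - 1)*19^( -1)*61^1*83^( - 1 ) * 577^1*41737^1  =  -1469017189/53618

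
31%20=11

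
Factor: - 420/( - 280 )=3/2 = 2^(  -  1 )*3^1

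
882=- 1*( - 882) 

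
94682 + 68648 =163330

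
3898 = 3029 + 869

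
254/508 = 1/2 = 0.50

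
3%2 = 1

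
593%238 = 117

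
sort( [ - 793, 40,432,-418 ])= [ - 793,-418, 40,  432 ] 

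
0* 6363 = 0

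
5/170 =1/34 =0.03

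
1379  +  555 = 1934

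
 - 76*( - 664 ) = 50464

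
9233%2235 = 293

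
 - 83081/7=- 83081/7 = -11868.71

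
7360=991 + 6369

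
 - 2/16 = - 1 + 7/8=-  0.12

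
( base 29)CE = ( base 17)145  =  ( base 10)362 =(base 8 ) 552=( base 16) 16A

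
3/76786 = 3/76786 = 0.00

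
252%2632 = 252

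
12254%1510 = 174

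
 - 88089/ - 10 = 88089/10 = 8808.90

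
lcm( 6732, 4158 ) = 141372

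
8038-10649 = -2611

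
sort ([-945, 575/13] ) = [ - 945,575/13]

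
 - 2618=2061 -4679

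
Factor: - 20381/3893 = - 89/17 = - 17^( - 1 )*89^1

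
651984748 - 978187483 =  - 326202735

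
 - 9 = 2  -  11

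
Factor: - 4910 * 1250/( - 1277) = 2^2*5^5*491^1*1277^ ( - 1 ) = 6137500/1277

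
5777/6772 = 5777/6772=0.85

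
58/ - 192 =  - 29/96= -  0.30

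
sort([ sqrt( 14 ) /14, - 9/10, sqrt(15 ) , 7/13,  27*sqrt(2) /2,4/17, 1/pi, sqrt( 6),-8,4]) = [  -  8,  -  9/10,4/17,  sqrt(14) /14,1/pi, 7/13,sqrt(6),sqrt( 15), 4,27*sqrt (2)/2 ] 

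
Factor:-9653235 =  - 3^1*5^1*19^1*33871^1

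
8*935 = 7480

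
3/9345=1/3115 = 0.00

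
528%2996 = 528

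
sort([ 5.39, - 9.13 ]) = [-9.13,5.39 ] 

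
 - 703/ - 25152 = 703/25152 = 0.03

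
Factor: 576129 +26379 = 2^2 * 3^1*23^1*37^1*59^1 = 602508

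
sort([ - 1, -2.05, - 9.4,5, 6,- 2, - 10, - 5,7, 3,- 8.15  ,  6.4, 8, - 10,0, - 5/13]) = [ - 10, - 10, - 9.4, - 8.15, - 5, - 2.05, - 2 , - 1, - 5/13, 0,3,  5,6, 6.4, 7 , 8]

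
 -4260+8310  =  4050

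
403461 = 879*459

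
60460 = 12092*5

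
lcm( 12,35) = 420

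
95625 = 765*125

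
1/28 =1/28 =0.04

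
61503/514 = 119 + 337/514 = 119.66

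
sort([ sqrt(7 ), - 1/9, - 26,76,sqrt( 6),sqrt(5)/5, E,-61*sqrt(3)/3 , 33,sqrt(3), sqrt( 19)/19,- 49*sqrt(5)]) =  [ - 49*sqrt(5), - 61*sqrt( 3 )/3, - 26, - 1/9, sqrt( 19)/19,sqrt( 5)/5,sqrt( 3),sqrt (6), sqrt(7),E,  33,76]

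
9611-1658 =7953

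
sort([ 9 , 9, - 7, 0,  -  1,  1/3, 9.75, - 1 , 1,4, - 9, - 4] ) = [ - 9, - 7, - 4, - 1, - 1,0,1/3, 1,4, 9,9, 9.75]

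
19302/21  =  6434/7 = 919.14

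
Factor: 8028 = 2^2*3^2* 223^1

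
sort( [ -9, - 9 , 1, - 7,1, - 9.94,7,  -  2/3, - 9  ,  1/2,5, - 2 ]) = [  -  9.94, - 9,  -  9,  -  9,  -  7,-2,- 2/3,1/2 , 1 , 1,5,  7] 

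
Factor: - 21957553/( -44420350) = 2^( - 1 )*5^(  -  2 )*13^( - 1)*29^1*37^(-1 ) * 1847^( - 1)*757157^1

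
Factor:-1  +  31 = 30 = 2^1*3^1*5^1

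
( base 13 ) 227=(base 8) 563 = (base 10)371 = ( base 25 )EL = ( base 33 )b8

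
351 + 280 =631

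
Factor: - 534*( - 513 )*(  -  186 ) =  - 2^2*3^5*19^1*31^1*89^1 = - 50953212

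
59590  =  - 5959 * ( - 10) 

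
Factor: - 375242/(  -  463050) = 3^ ( - 3)*5^(  -  2) * 547^1 = 547/675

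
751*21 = 15771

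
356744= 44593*8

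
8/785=8/785 = 0.01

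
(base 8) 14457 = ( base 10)6447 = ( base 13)2c1c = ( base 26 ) 9DP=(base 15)1d9c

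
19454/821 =19454/821 = 23.70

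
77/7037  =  77/7037=0.01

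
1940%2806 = 1940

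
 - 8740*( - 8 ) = 69920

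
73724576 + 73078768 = 146803344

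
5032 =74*68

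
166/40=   4  +  3/20  =  4.15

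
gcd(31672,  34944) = 8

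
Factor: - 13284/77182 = -2^1*3^4*7^( - 1)*37^( - 1 )*41^1 * 149^(-1)= - 6642/38591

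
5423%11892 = 5423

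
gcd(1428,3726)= 6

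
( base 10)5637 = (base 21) CG9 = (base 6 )42033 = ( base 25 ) 90c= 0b1011000000101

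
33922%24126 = 9796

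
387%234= 153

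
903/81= 11  +  4/27 = 11.15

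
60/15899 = 60/15899 = 0.00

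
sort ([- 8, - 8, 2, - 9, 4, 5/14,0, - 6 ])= [ - 9,-8,  -  8, - 6,0,5/14,2,4] 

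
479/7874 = 479/7874 = 0.06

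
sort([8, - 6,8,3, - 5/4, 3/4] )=[-6, - 5/4,  3/4, 3,8, 8]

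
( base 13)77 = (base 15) 68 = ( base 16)62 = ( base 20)4i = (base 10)98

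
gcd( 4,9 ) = 1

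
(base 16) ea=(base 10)234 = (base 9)280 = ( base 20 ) be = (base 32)7a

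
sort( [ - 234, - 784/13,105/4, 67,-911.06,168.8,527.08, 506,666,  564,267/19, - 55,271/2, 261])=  [ - 911.06, - 234, - 784/13, - 55,267/19,105/4,67,271/2,168.8, 261, 506, 527.08, 564,666 ] 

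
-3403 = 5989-9392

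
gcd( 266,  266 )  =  266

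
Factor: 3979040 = 2^5*5^1*13^1*1913^1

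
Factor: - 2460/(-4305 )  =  2^2*7^(-1) = 4/7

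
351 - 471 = -120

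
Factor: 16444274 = 2^1*7^1*11^1 *106781^1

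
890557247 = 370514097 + 520043150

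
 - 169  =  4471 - 4640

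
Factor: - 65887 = -41^1*1607^1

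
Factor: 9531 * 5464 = 52077384 = 2^3*3^3*353^1* 683^1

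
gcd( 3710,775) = 5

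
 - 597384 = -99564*6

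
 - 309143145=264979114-574122259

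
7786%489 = 451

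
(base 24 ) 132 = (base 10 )650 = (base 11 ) 541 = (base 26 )P0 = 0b1010001010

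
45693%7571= 267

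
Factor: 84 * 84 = 7056 =2^4*3^2*7^2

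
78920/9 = 8768 + 8/9 = 8768.89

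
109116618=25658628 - -83457990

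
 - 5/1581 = -1 + 1576/1581 = - 0.00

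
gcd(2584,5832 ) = 8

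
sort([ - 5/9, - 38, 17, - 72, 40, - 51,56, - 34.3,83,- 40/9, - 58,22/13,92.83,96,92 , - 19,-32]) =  [  -  72, - 58,-51, - 38, - 34.3,- 32, - 19, - 40/9, - 5/9,22/13,17 , 40,56,83 , 92, 92.83 , 96] 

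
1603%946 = 657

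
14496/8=1812= 1812.00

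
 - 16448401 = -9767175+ - 6681226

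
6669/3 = 2223 = 2223.00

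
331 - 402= -71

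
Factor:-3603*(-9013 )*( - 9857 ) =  - 3^1*1201^1*9013^1 * 9857^1=-320094631023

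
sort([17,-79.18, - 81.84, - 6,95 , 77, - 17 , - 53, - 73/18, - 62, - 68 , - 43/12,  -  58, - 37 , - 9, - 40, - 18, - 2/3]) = [  -  81.84, - 79.18, - 68 , - 62,-58, - 53, -40,-37, - 18, - 17, - 9,  -  6 ,  -  73/18, - 43/12,-2/3, 17, 77, 95]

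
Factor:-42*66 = -2^2*3^2*7^1*11^1 = - 2772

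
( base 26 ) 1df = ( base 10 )1029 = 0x405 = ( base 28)18l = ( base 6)4433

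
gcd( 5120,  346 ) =2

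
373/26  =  373/26= 14.35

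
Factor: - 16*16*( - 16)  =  2^12 = 4096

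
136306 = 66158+70148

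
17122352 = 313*54704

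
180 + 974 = 1154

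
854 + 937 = 1791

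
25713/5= 5142+3/5= 5142.60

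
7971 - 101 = 7870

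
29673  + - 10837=18836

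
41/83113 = 41/83113 = 0.00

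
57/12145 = 57/12145 = 0.00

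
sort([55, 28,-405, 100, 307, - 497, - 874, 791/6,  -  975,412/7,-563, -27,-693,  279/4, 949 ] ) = [ - 975, - 874, - 693,  -  563, - 497, - 405,-27,28, 55, 412/7, 279/4,100, 791/6,307, 949 ]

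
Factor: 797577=3^1*11^1*24169^1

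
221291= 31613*7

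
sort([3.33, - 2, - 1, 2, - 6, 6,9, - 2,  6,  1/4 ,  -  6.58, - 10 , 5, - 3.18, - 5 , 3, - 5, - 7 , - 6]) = [ -10, - 7, - 6.58, - 6,-6, - 5, - 5, - 3.18, - 2, - 2 , - 1,1/4,2,3,3.33,5, 6 , 6, 9]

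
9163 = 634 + 8529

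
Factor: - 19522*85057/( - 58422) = 118605911/4173 = 3^( - 1 )* 13^(  -  1 )*29^1 * 43^1*107^( - 1)*227^1 * 419^1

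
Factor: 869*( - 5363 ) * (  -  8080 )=37656411760 =2^4*5^1*11^1 * 31^1 * 79^1 * 101^1*173^1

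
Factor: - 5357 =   -  11^1*487^1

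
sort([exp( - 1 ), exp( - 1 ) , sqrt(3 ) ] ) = [exp( - 1 ), exp( - 1),sqrt( 3)]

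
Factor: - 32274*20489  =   - 661261986= - 2^1*3^2 * 7^1*11^1*163^1*2927^1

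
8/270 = 4/135 = 0.03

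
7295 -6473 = 822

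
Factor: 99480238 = 2^1*11^1*13^1* 19^1*18307^1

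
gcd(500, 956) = 4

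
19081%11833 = 7248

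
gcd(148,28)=4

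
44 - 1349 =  - 1305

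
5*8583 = 42915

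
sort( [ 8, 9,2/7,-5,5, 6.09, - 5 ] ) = [ - 5, - 5,2/7,5, 6.09, 8,9]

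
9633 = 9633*1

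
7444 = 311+7133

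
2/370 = 1/185= 0.01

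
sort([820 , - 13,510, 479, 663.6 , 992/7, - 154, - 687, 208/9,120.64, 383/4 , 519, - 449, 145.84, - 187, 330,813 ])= [ - 687, - 449, - 187, - 154, - 13, 208/9, 383/4, 120.64,992/7,145.84,330, 479, 510, 519, 663.6 , 813, 820]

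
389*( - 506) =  - 196834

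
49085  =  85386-36301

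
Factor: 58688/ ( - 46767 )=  - 64/51 = - 2^6*3^( - 1)*17^( - 1 ) 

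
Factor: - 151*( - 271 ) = 151^1*271^1 = 40921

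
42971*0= 0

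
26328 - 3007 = 23321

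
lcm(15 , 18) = 90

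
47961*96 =4604256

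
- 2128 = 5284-7412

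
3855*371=1430205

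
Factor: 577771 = 19^1*47^1 * 647^1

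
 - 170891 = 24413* (-7 ) 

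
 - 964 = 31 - 995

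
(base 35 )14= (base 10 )39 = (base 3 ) 1110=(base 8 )47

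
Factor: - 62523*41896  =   - 2^3*3^2*5237^1*6947^1 = -2619463608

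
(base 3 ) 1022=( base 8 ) 43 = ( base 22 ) 1D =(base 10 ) 35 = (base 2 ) 100011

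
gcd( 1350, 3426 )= 6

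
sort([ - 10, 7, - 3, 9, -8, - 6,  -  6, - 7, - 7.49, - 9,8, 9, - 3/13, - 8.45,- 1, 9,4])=[ - 10,-9, -8.45 , - 8, - 7.49, - 7, - 6,-6, - 3, - 1, - 3/13, 4, 7,8,9 , 9 , 9 ] 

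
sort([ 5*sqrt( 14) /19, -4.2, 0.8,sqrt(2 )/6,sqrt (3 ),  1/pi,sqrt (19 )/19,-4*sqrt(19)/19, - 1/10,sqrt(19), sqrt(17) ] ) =[ - 4.2 , - 4*sqrt( 19)/19, - 1/10, sqrt ( 19)/19, sqrt( 2 )/6, 1/pi, 0.8 , 5*sqrt(14 ) /19,sqrt(3), sqrt (17 ), sqrt( 19 )] 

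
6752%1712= 1616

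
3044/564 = 761/141 = 5.40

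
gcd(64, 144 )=16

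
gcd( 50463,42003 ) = 9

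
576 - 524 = 52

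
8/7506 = 4/3753 = 0.00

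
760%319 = 122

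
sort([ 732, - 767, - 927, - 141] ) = [-927, - 767,-141, 732] 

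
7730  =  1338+6392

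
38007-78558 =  - 40551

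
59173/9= 59173/9 = 6574.78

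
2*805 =1610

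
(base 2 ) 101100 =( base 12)38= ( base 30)1E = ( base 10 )44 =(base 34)1a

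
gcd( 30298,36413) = 1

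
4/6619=4/6619 =0.00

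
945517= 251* 3767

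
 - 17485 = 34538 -52023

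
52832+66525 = 119357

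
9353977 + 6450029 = 15804006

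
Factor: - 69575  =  - 5^2*11^2*23^1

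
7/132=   7/132 = 0.05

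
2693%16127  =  2693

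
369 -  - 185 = 554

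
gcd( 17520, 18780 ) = 60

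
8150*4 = 32600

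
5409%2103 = 1203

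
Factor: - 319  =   - 11^1 * 29^1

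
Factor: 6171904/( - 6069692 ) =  - 2^6*24109^1* 1517423^(  -  1 ) =-1542976/1517423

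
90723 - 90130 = 593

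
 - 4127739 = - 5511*749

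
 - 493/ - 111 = 493/111 = 4.44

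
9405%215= 160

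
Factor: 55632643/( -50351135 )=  - 5^( - 1)*11^1*29^1*73^1*2389^1*10070227^( - 1) 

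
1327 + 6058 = 7385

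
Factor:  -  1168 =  - 2^4*73^1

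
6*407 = 2442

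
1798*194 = 348812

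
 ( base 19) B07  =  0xf8a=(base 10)3978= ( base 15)12A3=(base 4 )332022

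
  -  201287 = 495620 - 696907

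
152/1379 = 152/1379 = 0.11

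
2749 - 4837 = - 2088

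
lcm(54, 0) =0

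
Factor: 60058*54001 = 2^1*30029^1*54001^1  =  3243192058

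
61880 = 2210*28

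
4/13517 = 4/13517=0.00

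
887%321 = 245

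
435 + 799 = 1234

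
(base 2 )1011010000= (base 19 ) 1ih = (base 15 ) 330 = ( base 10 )720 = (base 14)396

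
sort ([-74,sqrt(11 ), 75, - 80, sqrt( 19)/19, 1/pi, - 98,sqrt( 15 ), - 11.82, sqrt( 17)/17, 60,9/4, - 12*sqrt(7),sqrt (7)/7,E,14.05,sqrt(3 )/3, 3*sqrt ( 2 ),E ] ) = [ - 98, - 80, - 74, - 12*sqrt( 7) , - 11.82,sqrt(19)/19, sqrt( 17) /17, 1/pi,sqrt(7 ) /7,sqrt( 3 )/3,9/4,E,E,sqrt(11 ),sqrt( 15 ),3*sqrt(2),  14.05, 60,75] 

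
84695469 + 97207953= 181903422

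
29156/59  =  29156/59 = 494.17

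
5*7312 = 36560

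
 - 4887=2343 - 7230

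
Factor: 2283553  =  19^1*31^1*3877^1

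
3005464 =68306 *44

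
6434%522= 170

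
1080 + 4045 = 5125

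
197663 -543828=-346165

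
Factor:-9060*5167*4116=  - 2^4*3^2*5^1*7^3*151^1*5167^1 = - 192682390320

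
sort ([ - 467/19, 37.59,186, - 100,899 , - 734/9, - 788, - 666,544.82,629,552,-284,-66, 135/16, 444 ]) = [ - 788 , - 666 , - 284, - 100 , - 734/9, - 66, - 467/19,135/16,37.59,186,  444,544.82,552, 629 , 899 ] 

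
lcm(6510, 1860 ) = 13020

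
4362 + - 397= 3965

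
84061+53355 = 137416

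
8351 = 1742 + 6609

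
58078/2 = 29039 = 29039.00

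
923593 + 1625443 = 2549036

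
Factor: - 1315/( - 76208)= 2^( - 4 )* 5^1*11^(  -  1)*263^1*433^( -1 )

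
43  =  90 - 47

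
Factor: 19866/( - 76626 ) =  - 7/27 = - 3^ ( - 3 )*7^1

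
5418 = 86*63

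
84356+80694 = 165050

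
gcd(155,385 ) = 5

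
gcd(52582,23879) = 1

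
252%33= 21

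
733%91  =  5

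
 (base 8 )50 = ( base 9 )44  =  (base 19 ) 22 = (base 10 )40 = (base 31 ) 19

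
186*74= 13764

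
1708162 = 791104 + 917058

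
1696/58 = 29 + 7/29 = 29.24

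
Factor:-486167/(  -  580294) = 44197/52754= 2^( - 1)*13^(-1)*193^1* 229^1*2029^ (-1 ) 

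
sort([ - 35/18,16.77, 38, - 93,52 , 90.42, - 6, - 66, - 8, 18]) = [- 93, - 66, -8, - 6, - 35/18, 16.77,  18,38, 52,90.42]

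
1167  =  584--583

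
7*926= 6482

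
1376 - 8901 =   -  7525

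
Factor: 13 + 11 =2^3 * 3^1 = 24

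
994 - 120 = 874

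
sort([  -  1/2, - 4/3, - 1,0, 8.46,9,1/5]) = [ - 4/3,-1,  -  1/2,0, 1/5,8.46  ,  9]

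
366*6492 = 2376072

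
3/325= 3/325 = 0.01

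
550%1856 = 550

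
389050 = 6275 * 62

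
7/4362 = 7/4362=0.00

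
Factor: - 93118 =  - 2^1*46559^1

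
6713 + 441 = 7154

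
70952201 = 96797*733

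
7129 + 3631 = 10760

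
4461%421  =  251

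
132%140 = 132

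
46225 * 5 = 231125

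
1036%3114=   1036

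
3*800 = 2400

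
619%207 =205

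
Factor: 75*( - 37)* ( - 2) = 5550 = 2^1*3^1*5^2*37^1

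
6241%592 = 321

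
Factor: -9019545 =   -  3^1*5^1*97^1*6199^1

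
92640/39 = 2375 + 5/13 = 2375.38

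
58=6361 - 6303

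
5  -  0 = 5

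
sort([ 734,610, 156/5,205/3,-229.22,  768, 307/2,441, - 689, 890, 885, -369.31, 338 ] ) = [- 689 ,  -  369.31, - 229.22, 156/5 , 205/3, 307/2,  338 , 441,610,734, 768, 885,890 ] 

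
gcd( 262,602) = 2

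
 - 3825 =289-4114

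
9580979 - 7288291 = 2292688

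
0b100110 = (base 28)1a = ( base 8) 46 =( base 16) 26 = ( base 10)38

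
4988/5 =997 + 3/5 =997.60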